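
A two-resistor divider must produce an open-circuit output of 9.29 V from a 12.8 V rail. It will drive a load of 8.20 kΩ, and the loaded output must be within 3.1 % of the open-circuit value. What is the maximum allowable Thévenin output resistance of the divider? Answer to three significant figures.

R_th ≤ 262 Ω

Loading drop = R_th/(R_th + R_L) ≤ 0.0310, so R_th ≤ R_L · ε/(1−ε) = 8.20 kΩ × 0.0310/0.9690 = 262 Ω.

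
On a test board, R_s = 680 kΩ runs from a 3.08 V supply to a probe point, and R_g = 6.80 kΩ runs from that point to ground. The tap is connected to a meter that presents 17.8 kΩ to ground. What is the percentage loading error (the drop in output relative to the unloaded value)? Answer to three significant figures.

Unloaded V = 3.08 × 6.80/686.8 = 0.03050 V.
Loaded: R_g‖R_L = 4.920 kΩ, giving V = 3.08 × 4.920/684.9 = 0.02213 V.
Drop = (0.03050 − 0.02213) / 0.03050 = 27.4 %.

27.4 %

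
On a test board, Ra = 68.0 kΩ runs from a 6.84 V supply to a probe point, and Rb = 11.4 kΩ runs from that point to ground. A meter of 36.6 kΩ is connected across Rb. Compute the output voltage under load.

V_out ≈ 0.775 V

The load sits in parallel with Rb: Rb‖R_L = (11.4 × 36.6) / (11.4 + 36.6) = 8.693 kΩ.
V_out = 6.84 × 8.693 / (68.0 + 8.693) = 6.84 × 8.693/76.69 = 0.775 V.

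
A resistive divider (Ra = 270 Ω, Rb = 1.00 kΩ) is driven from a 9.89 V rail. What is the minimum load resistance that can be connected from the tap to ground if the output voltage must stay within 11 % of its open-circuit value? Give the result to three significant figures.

Output resistance R_th = Ra‖Rb = (270 × 1000)/1270 = 212.6 Ω.
The fractional drop is R_th/(R_th + R_L); requiring this ≤ 0.110 gives R_L ≥ R_th(1/0.110 − 1) = 212.6 × 8.091 = 1.72 kΩ.

R_L(min) ≈ 1.72 kΩ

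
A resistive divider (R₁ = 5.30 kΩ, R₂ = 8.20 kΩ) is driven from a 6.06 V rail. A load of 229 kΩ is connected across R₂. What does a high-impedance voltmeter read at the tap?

The load sits in parallel with R₂: R₂‖R_L = (8.20 × 229) / (8.20 + 229) = 7.917 kΩ.
V_out = 6.06 × 7.917 / (5.30 + 7.917) = 6.06 × 7.917/13.22 = 3.63 V.

V_out ≈ 3.63 V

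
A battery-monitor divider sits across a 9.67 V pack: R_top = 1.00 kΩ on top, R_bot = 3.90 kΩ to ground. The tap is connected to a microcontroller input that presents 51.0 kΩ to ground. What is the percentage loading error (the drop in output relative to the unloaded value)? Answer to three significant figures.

1.54 %

The divider's output (Thévenin) resistance is R_top‖R_bot = 0.7959 kΩ.
Fractional drop under load = R_th/(R_th + R_L) = 0.7959 / (0.7959 + 51.0) = 0.01537.
So the output falls by 1.54 %.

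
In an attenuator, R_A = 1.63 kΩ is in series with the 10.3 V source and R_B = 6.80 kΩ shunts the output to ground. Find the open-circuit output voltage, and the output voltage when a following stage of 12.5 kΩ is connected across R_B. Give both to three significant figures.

Unloaded: 8.31 V; loaded: 7.52 V

Open-circuit: V = 10.3 × 6.80/(1.63 + 6.80) = 8.31 V.
With the load, R_B becomes R_B‖R_L = 4.404 kΩ, so V = 10.3 × 4.404/6.034 = 7.52 V.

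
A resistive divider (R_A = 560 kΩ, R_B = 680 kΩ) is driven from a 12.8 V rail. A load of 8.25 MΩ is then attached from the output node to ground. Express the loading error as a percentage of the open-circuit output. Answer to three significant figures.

The divider's output (Thévenin) resistance is R_A‖R_B = 307.1 kΩ.
Fractional drop under load = R_th/(R_th + R_L) = 307.1 / (307.1 + 8250) = 0.03589.
So the output falls by 3.59 %.

3.59 %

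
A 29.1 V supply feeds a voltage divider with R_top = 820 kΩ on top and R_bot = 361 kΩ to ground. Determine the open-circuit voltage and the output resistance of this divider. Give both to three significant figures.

V_th = 8.90 V, R_th = 251 kΩ

V_th is the open-circuit tap voltage: 29.1 × 361/(820 + 361) = 8.90 V.
With the supply zeroed, R_top and R_bot appear in parallel from the tap: R_th = R_top‖R_bot = (820 × 361)/1181 = 251 kΩ.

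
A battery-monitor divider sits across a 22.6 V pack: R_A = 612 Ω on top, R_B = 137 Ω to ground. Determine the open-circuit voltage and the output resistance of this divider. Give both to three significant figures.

V_th is the open-circuit tap voltage: 22.6 × 137/(612 + 137) = 4.13 V.
With the supply zeroed, R_A and R_B appear in parallel from the tap: R_th = R_A‖R_B = (612 × 137)/749.0 = 112 Ω.

V_th = 4.13 V, R_th = 112 Ω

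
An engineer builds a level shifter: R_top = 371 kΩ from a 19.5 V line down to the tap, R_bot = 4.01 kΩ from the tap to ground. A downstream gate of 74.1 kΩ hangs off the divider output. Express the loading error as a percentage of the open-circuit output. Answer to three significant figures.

5.08 %

The divider's output (Thévenin) resistance is R_top‖R_bot = 3.967 kΩ.
Fractional drop under load = R_th/(R_th + R_L) = 3.967 / (3.967 + 74.1) = 0.05082.
So the output falls by 5.08 %.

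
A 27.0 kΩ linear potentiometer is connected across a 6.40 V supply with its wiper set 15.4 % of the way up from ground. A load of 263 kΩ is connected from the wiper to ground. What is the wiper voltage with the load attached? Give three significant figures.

V ≈ 0.973 V

The wiper splits the pot into (1−α)R = 22.84 kΩ above and αR = 4.158 kΩ below.
Lower section ‖ load = 4.093 kΩ.
V_wiper = 6.40 × 4.093/(22.84 + 4.093) = 0.973 V.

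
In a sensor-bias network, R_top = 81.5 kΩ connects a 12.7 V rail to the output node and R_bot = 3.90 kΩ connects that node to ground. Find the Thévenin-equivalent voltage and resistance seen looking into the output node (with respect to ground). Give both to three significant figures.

V_th = 0.580 V, R_th = 3.72 kΩ

V_th is the open-circuit tap voltage: 12.7 × 3.90/(81.5 + 3.90) = 0.580 V.
With the supply zeroed, R_top and R_bot appear in parallel from the tap: R_th = R_top‖R_bot = (81.5 × 3.90)/85.40 = 3.72 kΩ.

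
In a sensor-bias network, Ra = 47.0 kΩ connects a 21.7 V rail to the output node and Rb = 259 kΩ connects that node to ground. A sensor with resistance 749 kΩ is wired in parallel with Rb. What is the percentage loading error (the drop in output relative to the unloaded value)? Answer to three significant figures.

5.04 %

The divider's output (Thévenin) resistance is Ra‖Rb = 39.78 kΩ.
Fractional drop under load = R_th/(R_th + R_L) = 39.78 / (39.78 + 749) = 0.05043.
So the output falls by 5.04 %.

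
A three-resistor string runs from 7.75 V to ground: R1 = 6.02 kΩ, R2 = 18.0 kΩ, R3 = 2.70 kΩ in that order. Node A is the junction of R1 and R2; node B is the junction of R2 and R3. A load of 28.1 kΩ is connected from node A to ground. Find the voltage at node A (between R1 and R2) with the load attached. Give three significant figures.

Below node A the series string R2+R3 = 20.70 kΩ sits in parallel with the 28.1 kΩ load: 11.92 kΩ.
V_A = 7.75 × 11.92/(6.02 + 11.92) = 5.15 V.

V ≈ 5.15 V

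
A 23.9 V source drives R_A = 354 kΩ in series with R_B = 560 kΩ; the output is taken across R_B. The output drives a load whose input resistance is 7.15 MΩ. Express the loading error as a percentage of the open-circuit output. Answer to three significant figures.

The divider's output (Thévenin) resistance is R_A‖R_B = 216.9 kΩ.
Fractional drop under load = R_th/(R_th + R_L) = 216.9 / (216.9 + 7150) = 0.02944.
So the output falls by 2.94 %.

2.94 %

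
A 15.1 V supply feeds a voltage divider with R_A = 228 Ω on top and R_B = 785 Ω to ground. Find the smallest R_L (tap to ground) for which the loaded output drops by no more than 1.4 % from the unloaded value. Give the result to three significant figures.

R_L(min) ≈ 12.4 kΩ

Output resistance R_th = R_A‖R_B = (228 × 785)/1013 = 176.7 Ω.
The fractional drop is R_th/(R_th + R_L); requiring this ≤ 0.0140 gives R_L ≥ R_th(1/0.0140 − 1) = 176.7 × 70.43 = 12.4 kΩ.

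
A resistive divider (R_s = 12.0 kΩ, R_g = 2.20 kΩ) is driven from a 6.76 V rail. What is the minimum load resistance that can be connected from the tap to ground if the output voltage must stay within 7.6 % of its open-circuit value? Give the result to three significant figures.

Output resistance R_th = R_s‖R_g = (12.0 × 2.20)/14.20 = 1.859 kΩ.
The fractional drop is R_th/(R_th + R_L); requiring this ≤ 0.0760 gives R_L ≥ R_th(1/0.0760 − 1) = 1.859 × 12.16 = 22.6 kΩ.

R_L(min) ≈ 22.6 kΩ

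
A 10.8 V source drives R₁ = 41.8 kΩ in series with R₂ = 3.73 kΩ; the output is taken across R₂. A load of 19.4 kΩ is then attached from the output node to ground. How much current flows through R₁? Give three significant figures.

I ≈ 0.240 mA

R₂‖R_L = 3.128 kΩ, so the source sees R₁ + R₂‖R_L = 44.93 kΩ.
I = 10.8 V / 44.93 kΩ = 0.240 mA.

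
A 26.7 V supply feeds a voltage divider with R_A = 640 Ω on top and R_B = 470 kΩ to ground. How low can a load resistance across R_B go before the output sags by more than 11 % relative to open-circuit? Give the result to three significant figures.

Output resistance R_th = R_A‖R_B = (640 × 470000)/470600 = 639.1 Ω.
The fractional drop is R_th/(R_th + R_L); requiring this ≤ 0.110 gives R_L ≥ R_th(1/0.110 − 1) = 639.1 × 8.091 = 5.17 kΩ.

R_L(min) ≈ 5.17 kΩ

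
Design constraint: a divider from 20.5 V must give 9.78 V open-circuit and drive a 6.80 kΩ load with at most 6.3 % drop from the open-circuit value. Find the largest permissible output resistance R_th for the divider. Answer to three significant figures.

Loading drop = R_th/(R_th + R_L) ≤ 0.0630, so R_th ≤ R_L · ε/(1−ε) = 6.80 kΩ × 0.0630/0.9370 = 457 Ω.
(Any R1, R2 with R2/(R1+R2) = 0.477 and R1‖R2 ≤ 457 Ω will meet the spec.)

R_th ≤ 457 Ω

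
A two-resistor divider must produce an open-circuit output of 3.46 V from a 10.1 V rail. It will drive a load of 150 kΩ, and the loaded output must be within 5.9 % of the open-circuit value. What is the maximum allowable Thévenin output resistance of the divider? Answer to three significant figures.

R_th ≤ 9.40 kΩ

Loading drop = R_th/(R_th + R_L) ≤ 0.0590, so R_th ≤ R_L · ε/(1−ε) = 150 kΩ × 0.0590/0.9410 = 9.40 kΩ.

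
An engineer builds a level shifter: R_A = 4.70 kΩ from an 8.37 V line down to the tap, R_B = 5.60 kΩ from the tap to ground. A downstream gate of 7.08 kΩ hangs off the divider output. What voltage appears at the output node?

The load sits in parallel with R_B: R_B‖R_L = (5.60 × 7.08) / (5.60 + 7.08) = 3.127 kΩ.
V_out = 8.37 × 3.127 / (4.70 + 3.127) = 8.37 × 3.127/7.827 = 3.34 V.

V_out ≈ 3.34 V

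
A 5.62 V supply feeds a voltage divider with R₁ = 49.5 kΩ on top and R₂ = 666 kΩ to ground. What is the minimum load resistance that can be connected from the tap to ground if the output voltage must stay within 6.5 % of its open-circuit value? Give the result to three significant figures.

R_L(min) ≈ 663 kΩ

Output resistance R_th = R₁‖R₂ = (49.5 × 666)/715.5 = 46.08 kΩ.
The fractional drop is R_th/(R_th + R_L); requiring this ≤ 0.0650 gives R_L ≥ R_th(1/0.0650 − 1) = 46.08 × 14.38 = 663 kΩ.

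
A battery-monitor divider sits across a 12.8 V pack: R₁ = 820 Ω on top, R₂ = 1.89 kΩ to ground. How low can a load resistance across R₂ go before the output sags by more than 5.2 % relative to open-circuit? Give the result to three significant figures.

Output resistance R_th = R₁‖R₂ = (820 × 1890)/2710 = 571.9 Ω.
The fractional drop is R_th/(R_th + R_L); requiring this ≤ 0.0520 gives R_L ≥ R_th(1/0.0520 − 1) = 571.9 × 18.23 = 10.4 kΩ.

R_L(min) ≈ 10.4 kΩ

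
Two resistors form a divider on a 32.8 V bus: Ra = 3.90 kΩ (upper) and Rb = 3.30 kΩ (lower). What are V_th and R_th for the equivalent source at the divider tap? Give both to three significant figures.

V_th = 15.0 V, R_th = 1.79 kΩ

V_th is the open-circuit tap voltage: 32.8 × 3.30/(3.90 + 3.30) = 15.0 V.
With the supply zeroed, Ra and Rb appear in parallel from the tap: R_th = Ra‖Rb = (3.90 × 3.30)/7.200 = 1.79 kΩ.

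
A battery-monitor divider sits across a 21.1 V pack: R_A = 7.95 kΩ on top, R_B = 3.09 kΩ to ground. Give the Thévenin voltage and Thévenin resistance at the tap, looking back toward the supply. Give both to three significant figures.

V_th is the open-circuit tap voltage: 21.1 × 3.09/(7.95 + 3.09) = 5.91 V.
With the supply zeroed, R_A and R_B appear in parallel from the tap: R_th = R_A‖R_B = (7.95 × 3.09)/11.04 = 2.23 kΩ.

V_th = 5.91 V, R_th = 2.23 kΩ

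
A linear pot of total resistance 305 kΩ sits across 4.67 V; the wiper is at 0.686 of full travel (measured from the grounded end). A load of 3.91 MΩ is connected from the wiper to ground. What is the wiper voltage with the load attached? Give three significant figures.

The wiper splits the pot into (1−α)R = 95.77 kΩ above and αR = 209.2 kΩ below.
Lower section ‖ load = 198.6 kΩ.
V_wiper = 4.67 × 198.6/(95.77 + 198.6) = 3.15 V.

V ≈ 3.15 V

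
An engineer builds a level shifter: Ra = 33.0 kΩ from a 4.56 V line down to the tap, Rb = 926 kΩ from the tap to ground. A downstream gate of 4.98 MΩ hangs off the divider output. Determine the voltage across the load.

V_out ≈ 4.38 V

The load sits in parallel with Rb: Rb‖R_L = (926 × 4980) / (926 + 4980) = 780.8 kΩ.
V_out = 4.56 × 780.8 / (33.0 + 780.8) = 4.56 × 780.8/813.8 = 4.38 V.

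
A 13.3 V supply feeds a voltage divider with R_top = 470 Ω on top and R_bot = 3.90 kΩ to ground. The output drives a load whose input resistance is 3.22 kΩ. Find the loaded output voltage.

V_out ≈ 10.5 V

The load sits in parallel with R_bot: R_bot‖R_L = (3900 × 3220) / (3900 + 3220) = 1764 Ω.
V_out = 13.3 × 1764 / (470 + 1764) = 13.3 × 1764/2234 = 10.5 V.
(Unloaded it would have been 11.9 V.)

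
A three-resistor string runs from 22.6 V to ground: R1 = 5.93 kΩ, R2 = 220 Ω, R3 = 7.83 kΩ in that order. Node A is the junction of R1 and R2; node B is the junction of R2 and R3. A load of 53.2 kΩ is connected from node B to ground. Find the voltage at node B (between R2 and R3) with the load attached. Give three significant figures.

At node B, R3 is in parallel with the load: R3‖R_L = 6825 Ω.
Below node A the resistance is R2 + (R3‖R_L) = 7045 Ω, so V_A = 22.6 × 7045/12980 = 12.27 V.
Then V_B = V_A × (R3‖R_L)/(R2 + R3‖R_L) = 12.27 × 6825/7045 = 11.9 V.

V ≈ 11.9 V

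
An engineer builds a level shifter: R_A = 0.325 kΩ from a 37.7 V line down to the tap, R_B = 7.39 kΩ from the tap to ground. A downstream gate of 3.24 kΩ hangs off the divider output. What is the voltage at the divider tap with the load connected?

V_out ≈ 32.9 V

The load sits in parallel with R_B: R_B‖R_L = (7390 × 3240) / (7390 + 3240) = 2252 Ω.
V_out = 37.7 × 2252 / (325 + 2252) = 37.7 × 2252/2577 = 32.9 V.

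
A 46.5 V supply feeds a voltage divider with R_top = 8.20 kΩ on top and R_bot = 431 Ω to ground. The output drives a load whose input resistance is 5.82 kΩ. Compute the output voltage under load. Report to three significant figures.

V_out ≈ 2.17 V

The load sits in parallel with R_bot: R_bot‖R_L = (431 × 5820) / (431 + 5820) = 401.3 Ω.
V_out = 46.5 × 401.3 / (8200 + 401.3) = 46.5 × 401.3/8601 = 2.17 V.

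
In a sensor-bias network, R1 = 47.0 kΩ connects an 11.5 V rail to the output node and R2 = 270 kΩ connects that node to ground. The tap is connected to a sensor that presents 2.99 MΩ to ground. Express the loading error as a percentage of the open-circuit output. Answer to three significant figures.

1.32 %

The divider's output (Thévenin) resistance is R1‖R2 = 40.03 kΩ.
Fractional drop under load = R_th/(R_th + R_L) = 40.03 / (40.03 + 2990) = 0.01321.
So the output falls by 1.32 %.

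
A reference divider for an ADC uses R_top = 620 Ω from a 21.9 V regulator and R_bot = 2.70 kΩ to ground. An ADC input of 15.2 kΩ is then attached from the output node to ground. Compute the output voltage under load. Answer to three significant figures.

The load sits in parallel with R_bot: R_bot‖R_L = (2700 × 15200) / (2700 + 15200) = 2293 Ω.
V_out = 21.9 × 2293 / (620 + 2293) = 21.9 × 2293/2913 = 17.2 V.

V_out ≈ 17.2 V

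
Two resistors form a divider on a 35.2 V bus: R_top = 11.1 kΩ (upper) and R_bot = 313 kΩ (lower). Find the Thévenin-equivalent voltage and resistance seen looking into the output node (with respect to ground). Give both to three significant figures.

V_th is the open-circuit tap voltage: 35.2 × 313/(11.1 + 313) = 34.0 V.
With the supply zeroed, R_top and R_bot appear in parallel from the tap: R_th = R_top‖R_bot = (11.1 × 313)/324.1 = 10.7 kΩ.

V_th = 34.0 V, R_th = 10.7 kΩ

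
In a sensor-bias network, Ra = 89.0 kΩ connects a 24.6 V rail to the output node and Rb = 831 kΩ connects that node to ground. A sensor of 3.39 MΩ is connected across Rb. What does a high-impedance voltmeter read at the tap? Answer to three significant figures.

The load sits in parallel with Rb: Rb‖R_L = (831 × 3390) / (831 + 3390) = 667.4 kΩ.
V_out = 24.6 × 667.4 / (89.0 + 667.4) = 24.6 × 667.4/756.4 = 21.7 V.

V_out ≈ 21.7 V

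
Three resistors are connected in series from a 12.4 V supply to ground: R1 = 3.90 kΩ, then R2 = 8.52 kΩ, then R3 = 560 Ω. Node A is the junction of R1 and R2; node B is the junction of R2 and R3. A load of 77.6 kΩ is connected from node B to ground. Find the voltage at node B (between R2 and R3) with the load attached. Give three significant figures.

At node B, R3 is in parallel with the load: R3‖R_L = 556.0 Ω.
Below node A the resistance is R2 + (R3‖R_L) = 9076 Ω, so V_A = 12.4 × 9076/12980 = 8.673 V.
Then V_B = V_A × (R3‖R_L)/(R2 + R3‖R_L) = 8.673 × 556.0/9076 = 0.531 V.

V ≈ 0.531 V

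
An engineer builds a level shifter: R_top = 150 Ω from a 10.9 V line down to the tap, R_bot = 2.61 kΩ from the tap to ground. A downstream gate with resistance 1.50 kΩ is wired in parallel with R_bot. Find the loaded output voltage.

V_out ≈ 9.42 V

The load sits in parallel with R_bot: R_bot‖R_L = (2610 × 1500) / (2610 + 1500) = 952.6 Ω.
V_out = 10.9 × 952.6 / (150 + 952.6) = 10.9 × 952.6/1103 = 9.42 V.
(Unloaded it would have been 10.3 V.)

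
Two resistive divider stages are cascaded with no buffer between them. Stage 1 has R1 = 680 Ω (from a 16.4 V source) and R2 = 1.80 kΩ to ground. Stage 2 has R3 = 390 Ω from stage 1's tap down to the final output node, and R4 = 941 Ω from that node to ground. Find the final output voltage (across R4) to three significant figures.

Stage 2 presents R3+R4 = 1331 Ω as a load on stage 1's tap.
Stage 1's lower leg becomes R2‖(R3+R4) = 765.2 Ω, so V_mid = 16.4 × 765.2/1445 = 8.683 V.
Stage 2 is itself unloaded: V_out = V_mid × R4/(R3+R4) = 8.683 × 941/1331 = 6.14 V.

V_out ≈ 6.14 V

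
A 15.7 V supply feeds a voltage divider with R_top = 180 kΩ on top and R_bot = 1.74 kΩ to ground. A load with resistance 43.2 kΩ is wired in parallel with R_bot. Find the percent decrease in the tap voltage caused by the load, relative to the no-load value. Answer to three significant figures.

The divider's output (Thévenin) resistance is R_top‖R_bot = 1.723 kΩ.
Fractional drop under load = R_th/(R_th + R_L) = 1.723 / (1.723 + 43.2) = 0.03836.
So the output falls by 3.84 %.

3.84 %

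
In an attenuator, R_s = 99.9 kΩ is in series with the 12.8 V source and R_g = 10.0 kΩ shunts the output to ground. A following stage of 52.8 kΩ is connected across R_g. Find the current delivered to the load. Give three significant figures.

R_g‖R_L = 8.408 kΩ; V_out = 12.8 × 8.408/108.3 = 0.9936 V.
I_L = V_out / R_L = 0.9936 / 52.8 kΩ = 0.0188 mA.

I_L ≈ 0.0188 mA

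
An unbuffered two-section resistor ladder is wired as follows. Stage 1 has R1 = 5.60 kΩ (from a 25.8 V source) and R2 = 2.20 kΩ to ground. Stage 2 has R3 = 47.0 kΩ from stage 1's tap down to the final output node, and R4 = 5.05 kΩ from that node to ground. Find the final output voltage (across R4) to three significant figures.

Stage 2 presents R3+R4 = 52.05 kΩ as a load on stage 1's tap.
Stage 1's lower leg becomes R2‖(R3+R4) = 2.111 kΩ, so V_mid = 25.8 × 2.111/7.711 = 7.063 V.
Stage 2 is itself unloaded: V_out = V_mid × R4/(R3+R4) = 7.063 × 5.05/52.05 = 0.685 V.

V_out ≈ 0.685 V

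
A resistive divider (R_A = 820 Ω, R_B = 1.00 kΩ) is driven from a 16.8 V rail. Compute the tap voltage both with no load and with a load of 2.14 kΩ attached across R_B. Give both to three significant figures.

Unloaded: 9.23 V; loaded: 7.63 V

Open-circuit: V = 16.8 × 1000/(820 + 1000) = 9.23 V.
With the load, R_B becomes R_B‖R_L = 681.5 Ω, so V = 16.8 × 681.5/1502 = 7.63 V.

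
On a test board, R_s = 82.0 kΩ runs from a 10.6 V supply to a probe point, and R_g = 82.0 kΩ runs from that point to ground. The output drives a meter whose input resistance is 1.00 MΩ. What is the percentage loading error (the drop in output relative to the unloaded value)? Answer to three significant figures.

The divider's output (Thévenin) resistance is R_s‖R_g = 41.00 kΩ.
Fractional drop under load = R_th/(R_th + R_L) = 41.00 / (41.00 + 1000) = 0.03939.
So the output falls by 3.94 %.

3.94 %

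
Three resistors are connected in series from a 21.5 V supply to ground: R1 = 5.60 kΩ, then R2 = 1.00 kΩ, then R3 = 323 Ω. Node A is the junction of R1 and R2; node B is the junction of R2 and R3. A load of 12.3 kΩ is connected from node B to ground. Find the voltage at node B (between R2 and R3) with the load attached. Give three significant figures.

At node B, R3 is in parallel with the load: R3‖R_L = 314.7 Ω.
Below node A the resistance is R2 + (R3‖R_L) = 1315 Ω, so V_A = 21.5 × 1315/6915 = 4.088 V.
Then V_B = V_A × (R3‖R_L)/(R2 + R3‖R_L) = 4.088 × 314.7/1315 = 0.979 V.

V ≈ 0.979 V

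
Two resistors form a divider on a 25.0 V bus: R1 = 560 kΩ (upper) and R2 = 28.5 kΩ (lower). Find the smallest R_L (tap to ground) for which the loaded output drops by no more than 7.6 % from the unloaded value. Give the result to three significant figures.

Output resistance R_th = R1‖R2 = (560 × 28.5)/588.5 = 27.12 kΩ.
The fractional drop is R_th/(R_th + R_L); requiring this ≤ 0.0760 gives R_L ≥ R_th(1/0.0760 − 1) = 27.12 × 12.16 = 330 kΩ.

R_L(min) ≈ 330 kΩ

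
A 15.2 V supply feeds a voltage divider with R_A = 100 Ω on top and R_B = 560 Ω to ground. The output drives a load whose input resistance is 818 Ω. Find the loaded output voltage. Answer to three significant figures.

V_out ≈ 11.7 V

The load sits in parallel with R_B: R_B‖R_L = (560 × 818) / (560 + 818) = 332.4 Ω.
V_out = 15.2 × 332.4 / (100 + 332.4) = 15.2 × 332.4/432.4 = 11.7 V.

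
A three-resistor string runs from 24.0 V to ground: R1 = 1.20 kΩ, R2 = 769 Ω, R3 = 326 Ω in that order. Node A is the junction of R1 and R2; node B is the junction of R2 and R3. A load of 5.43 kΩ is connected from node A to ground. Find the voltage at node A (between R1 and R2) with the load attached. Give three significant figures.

Below node A the series string R2+R3 = 1095 Ω sits in parallel with the 5430 Ω load: 911.2 Ω.
V_A = 24.0 × 911.2/(1200 + 911.2) = 10.4 V.

V ≈ 10.4 V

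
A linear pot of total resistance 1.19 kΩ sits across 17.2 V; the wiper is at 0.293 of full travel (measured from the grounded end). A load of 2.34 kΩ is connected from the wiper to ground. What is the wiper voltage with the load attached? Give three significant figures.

The wiper splits the pot into (1−α)R = 841.3 Ω above and αR = 348.7 Ω below.
Lower section ‖ load = 303.5 Ω.
V_wiper = 17.2 × 303.5/(841.3 + 303.5) = 4.56 V.

V ≈ 4.56 V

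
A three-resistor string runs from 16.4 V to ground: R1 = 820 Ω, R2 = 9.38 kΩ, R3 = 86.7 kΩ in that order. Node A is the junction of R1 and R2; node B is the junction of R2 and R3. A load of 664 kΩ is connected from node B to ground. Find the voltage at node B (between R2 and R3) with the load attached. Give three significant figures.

At node B, R3 is in parallel with the load: R3‖R_L = 76690 Ω.
Below node A the resistance is R2 + (R3‖R_L) = 86070 Ω, so V_A = 16.4 × 86070/86890 = 16.25 V.
Then V_B = V_A × (R3‖R_L)/(R2 + R3‖R_L) = 16.25 × 76690/86070 = 14.5 V.

V ≈ 14.5 V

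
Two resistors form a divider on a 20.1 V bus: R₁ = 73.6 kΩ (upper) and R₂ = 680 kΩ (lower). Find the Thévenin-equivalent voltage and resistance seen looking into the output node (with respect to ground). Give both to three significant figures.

V_th = 18.1 V, R_th = 66.4 kΩ

V_th is the open-circuit tap voltage: 20.1 × 680/(73.6 + 680) = 18.1 V.
With the supply zeroed, R₁ and R₂ appear in parallel from the tap: R_th = R₁‖R₂ = (73.6 × 680)/753.6 = 66.4 kΩ.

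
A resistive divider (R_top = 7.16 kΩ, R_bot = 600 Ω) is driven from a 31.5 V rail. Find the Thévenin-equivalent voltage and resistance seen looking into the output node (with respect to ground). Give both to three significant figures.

V_th is the open-circuit tap voltage: 31.5 × 600/(7160 + 600) = 2.44 V.
With the supply zeroed, R_top and R_bot appear in parallel from the tap: R_th = R_top‖R_bot = (7160 × 600)/7760 = 554 Ω.

V_th = 2.44 V, R_th = 554 Ω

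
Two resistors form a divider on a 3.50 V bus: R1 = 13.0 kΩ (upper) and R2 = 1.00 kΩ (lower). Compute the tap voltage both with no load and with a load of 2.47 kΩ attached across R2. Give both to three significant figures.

Open-circuit: V = 3.50 × 1.00/(13.0 + 1.00) = 0.250 V.
With the load, R2 becomes R2‖R_L = 0.7118 kΩ, so V = 3.50 × 0.7118/13.71 = 0.182 V.

Unloaded: 0.250 V; loaded: 0.182 V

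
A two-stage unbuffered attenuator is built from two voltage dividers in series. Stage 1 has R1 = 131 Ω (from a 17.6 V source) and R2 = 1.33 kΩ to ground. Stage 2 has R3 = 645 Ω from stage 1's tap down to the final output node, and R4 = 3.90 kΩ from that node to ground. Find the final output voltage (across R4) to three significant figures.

V_out ≈ 13.4 V

Stage 2 presents R3+R4 = 4545 Ω as a load on stage 1's tap.
Stage 1's lower leg becomes R2‖(R3+R4) = 1029 Ω, so V_mid = 17.6 × 1029/1160 = 15.61 V.
Stage 2 is itself unloaded: V_out = V_mid × R4/(R3+R4) = 15.61 × 3900/4545 = 13.4 V.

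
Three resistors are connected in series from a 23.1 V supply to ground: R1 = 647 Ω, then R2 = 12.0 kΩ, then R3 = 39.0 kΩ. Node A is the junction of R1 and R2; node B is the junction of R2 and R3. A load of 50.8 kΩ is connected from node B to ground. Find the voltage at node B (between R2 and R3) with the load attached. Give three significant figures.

At node B, R3 is in parallel with the load: R3‖R_L = 22060 Ω.
Below node A the resistance is R2 + (R3‖R_L) = 34060 Ω, so V_A = 23.1 × 34060/34710 = 22.67 V.
Then V_B = V_A × (R3‖R_L)/(R2 + R3‖R_L) = 22.67 × 22060/34060 = 14.7 V.

V ≈ 14.7 V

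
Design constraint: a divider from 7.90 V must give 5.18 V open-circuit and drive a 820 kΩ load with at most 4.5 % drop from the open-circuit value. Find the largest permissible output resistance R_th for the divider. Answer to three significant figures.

Loading drop = R_th/(R_th + R_L) ≤ 0.0450, so R_th ≤ R_L · ε/(1−ε) = 820 kΩ × 0.0450/0.9550 = 38.6 kΩ.
(Any R1, R2 with R2/(R1+R2) = 0.656 and R1‖R2 ≤ 38.6 kΩ will meet the spec.)

R_th ≤ 38.6 kΩ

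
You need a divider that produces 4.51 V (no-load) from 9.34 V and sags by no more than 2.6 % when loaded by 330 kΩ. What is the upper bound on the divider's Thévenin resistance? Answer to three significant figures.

R_th ≤ 8.81 kΩ

Loading drop = R_th/(R_th + R_L) ≤ 0.0260, so R_th ≤ R_L · ε/(1−ε) = 330 kΩ × 0.0260/0.9740 = 8.81 kΩ.
(Any R1, R2 with R2/(R1+R2) = 0.483 and R1‖R2 ≤ 8.81 kΩ will meet the spec.)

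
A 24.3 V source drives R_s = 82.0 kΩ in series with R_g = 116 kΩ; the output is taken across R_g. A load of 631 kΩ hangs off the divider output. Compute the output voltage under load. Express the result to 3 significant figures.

The load sits in parallel with R_g: R_g‖R_L = (116 × 631) / (116 + 631) = 97.99 kΩ.
V_out = 24.3 × 97.99 / (82.0 + 97.99) = 24.3 × 97.99/180.0 = 13.2 V.

V_out ≈ 13.2 V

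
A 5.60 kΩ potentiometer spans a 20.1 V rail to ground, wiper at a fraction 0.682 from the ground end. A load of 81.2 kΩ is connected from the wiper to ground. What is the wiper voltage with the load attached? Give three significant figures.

The wiper splits the pot into (1−α)R = 1.781 kΩ above and αR = 3.819 kΩ below.
Lower section ‖ load = 3.648 kΩ.
V_wiper = 20.1 × 3.648/(1.781 + 3.648) = 13.5 V.

V ≈ 13.5 V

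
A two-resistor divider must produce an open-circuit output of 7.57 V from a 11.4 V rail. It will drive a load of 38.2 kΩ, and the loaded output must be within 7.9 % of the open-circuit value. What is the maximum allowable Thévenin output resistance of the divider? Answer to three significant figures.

Loading drop = R_th/(R_th + R_L) ≤ 0.0790, so R_th ≤ R_L · ε/(1−ε) = 38.2 kΩ × 0.0790/0.9210 = 3.28 kΩ.

R_th ≤ 3.28 kΩ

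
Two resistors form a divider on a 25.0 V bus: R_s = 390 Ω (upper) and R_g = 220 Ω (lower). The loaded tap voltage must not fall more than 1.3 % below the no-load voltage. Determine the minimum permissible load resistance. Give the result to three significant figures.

R_L(min) ≈ 10.7 kΩ

Output resistance R_th = R_s‖R_g = (390 × 220)/610.0 = 140.7 Ω.
The fractional drop is R_th/(R_th + R_L); requiring this ≤ 0.0130 gives R_L ≥ R_th(1/0.0130 − 1) = 140.7 × 75.92 = 10.7 kΩ.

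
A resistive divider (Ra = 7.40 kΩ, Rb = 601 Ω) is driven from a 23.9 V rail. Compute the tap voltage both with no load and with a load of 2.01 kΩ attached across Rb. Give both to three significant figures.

Unloaded: 1.80 V; loaded: 1.41 V

Open-circuit: V = 23.9 × 601/(7400 + 601) = 1.80 V.
With the load, Rb becomes Rb‖R_L = 462.7 Ω, so V = 23.9 × 462.7/7863 = 1.41 V.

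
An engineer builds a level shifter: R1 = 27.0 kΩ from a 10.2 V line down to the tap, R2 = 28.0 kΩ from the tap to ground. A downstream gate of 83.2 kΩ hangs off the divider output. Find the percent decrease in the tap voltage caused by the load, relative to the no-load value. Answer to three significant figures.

The divider's output (Thévenin) resistance is R1‖R2 = 13.75 kΩ.
Fractional drop under load = R_th/(R_th + R_L) = 13.75 / (13.75 + 83.2) = 0.1418.
So the output falls by 14.2 %.

14.2 %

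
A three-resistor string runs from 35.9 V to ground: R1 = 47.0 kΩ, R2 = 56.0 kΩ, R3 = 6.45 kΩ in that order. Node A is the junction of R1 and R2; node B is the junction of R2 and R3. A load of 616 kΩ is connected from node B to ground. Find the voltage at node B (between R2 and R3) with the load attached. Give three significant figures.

At node B, R3 is in parallel with the load: R3‖R_L = 6.383 kΩ.
Below node A the resistance is R2 + (R3‖R_L) = 62.38 kΩ, so V_A = 35.9 × 62.38/109.4 = 20.47 V.
Then V_B = V_A × (R3‖R_L)/(R2 + R3‖R_L) = 20.47 × 6.383/62.38 = 2.09 V.

V ≈ 2.09 V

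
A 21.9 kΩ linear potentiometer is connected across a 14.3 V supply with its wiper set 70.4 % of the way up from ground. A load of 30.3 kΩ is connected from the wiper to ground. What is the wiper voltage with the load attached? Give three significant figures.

V ≈ 8.75 V

The wiper splits the pot into (1−α)R = 6.482 kΩ above and αR = 15.42 kΩ below.
Lower section ‖ load = 10.22 kΩ.
V_wiper = 14.3 × 10.22/(6.482 + 10.22) = 8.75 V.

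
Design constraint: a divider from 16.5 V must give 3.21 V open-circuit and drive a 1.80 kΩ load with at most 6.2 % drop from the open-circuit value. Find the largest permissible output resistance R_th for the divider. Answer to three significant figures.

Loading drop = R_th/(R_th + R_L) ≤ 0.0620, so R_th ≤ R_L · ε/(1−ε) = 1.80 kΩ × 0.0620/0.9380 = 119 Ω.

R_th ≤ 119 Ω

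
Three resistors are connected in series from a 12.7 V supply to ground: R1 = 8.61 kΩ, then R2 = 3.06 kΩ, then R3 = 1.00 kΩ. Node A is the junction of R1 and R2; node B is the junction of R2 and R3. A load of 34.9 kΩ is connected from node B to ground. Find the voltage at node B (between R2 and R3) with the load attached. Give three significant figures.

V ≈ 0.977 V

At node B, R3 is in parallel with the load: R3‖R_L = 0.9721 kΩ.
Below node A the resistance is R2 + (R3‖R_L) = 4.032 kΩ, so V_A = 12.7 × 4.032/12.64 = 4.051 V.
Then V_B = V_A × (R3‖R_L)/(R2 + R3‖R_L) = 4.051 × 0.9721/4.032 = 0.977 V.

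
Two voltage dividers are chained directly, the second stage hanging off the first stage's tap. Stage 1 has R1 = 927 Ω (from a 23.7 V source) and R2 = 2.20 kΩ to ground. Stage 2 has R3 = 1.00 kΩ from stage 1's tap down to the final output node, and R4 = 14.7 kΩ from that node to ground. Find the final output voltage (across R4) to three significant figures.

V_out ≈ 15.0 V

Stage 2 presents R3+R4 = 15700 Ω as a load on stage 1's tap.
Stage 1's lower leg becomes R2‖(R3+R4) = 1930 Ω, so V_mid = 23.7 × 1930/2857 = 16.01 V.
Stage 2 is itself unloaded: V_out = V_mid × R4/(R3+R4) = 16.01 × 14700/15700 = 15.0 V.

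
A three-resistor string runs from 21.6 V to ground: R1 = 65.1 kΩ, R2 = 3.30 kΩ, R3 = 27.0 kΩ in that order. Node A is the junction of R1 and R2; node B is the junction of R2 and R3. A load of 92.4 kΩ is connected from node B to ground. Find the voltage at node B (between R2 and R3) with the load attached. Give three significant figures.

V ≈ 5.05 V

At node B, R3 is in parallel with the load: R3‖R_L = 20.89 kΩ.
Below node A the resistance is R2 + (R3‖R_L) = 24.19 kΩ, so V_A = 21.6 × 24.19/89.29 = 5.853 V.
Then V_B = V_A × (R3‖R_L)/(R2 + R3‖R_L) = 5.853 × 20.89/24.19 = 5.05 V.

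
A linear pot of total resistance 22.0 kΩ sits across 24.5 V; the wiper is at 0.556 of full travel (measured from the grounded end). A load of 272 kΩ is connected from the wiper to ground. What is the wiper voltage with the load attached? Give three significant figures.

The wiper splits the pot into (1−α)R = 9.768 kΩ above and αR = 12.23 kΩ below.
Lower section ‖ load = 11.71 kΩ.
V_wiper = 24.5 × 11.71/(9.768 + 11.71) = 13.4 V.

V ≈ 13.4 V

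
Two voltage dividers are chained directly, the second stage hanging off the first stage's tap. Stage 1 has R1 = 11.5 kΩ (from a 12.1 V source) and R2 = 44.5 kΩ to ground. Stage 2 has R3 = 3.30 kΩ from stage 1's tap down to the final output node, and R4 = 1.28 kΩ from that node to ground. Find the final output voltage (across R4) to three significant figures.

V_out ≈ 0.897 V

Stage 2 presents R3+R4 = 4.580 kΩ as a load on stage 1's tap.
Stage 1's lower leg becomes R2‖(R3+R4) = 4.153 kΩ, so V_mid = 12.1 × 4.153/15.65 = 3.210 V.
Stage 2 is itself unloaded: V_out = V_mid × R4/(R3+R4) = 3.210 × 1.28/4.580 = 0.897 V.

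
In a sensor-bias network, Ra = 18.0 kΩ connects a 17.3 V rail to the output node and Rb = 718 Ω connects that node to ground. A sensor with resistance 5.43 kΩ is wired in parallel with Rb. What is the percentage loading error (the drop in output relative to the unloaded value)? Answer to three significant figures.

Unloaded V = 17.3 × 718/18720 = 0.66361 V.
Loaded: Rb‖R_L = 634.1 Ω, giving V = 17.3 × 634.1/18630 = 0.58874 V.
Drop = (0.66361 − 0.58874) / 0.66361 = 11.3 %.

11.3 %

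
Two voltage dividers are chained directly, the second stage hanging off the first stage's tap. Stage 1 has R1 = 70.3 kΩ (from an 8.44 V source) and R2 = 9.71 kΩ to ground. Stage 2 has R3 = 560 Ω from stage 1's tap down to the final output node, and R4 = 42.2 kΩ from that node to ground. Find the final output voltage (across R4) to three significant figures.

Stage 2 presents R3+R4 = 42760 Ω as a load on stage 1's tap.
Stage 1's lower leg becomes R2‖(R3+R4) = 7913 Ω, so V_mid = 8.44 × 7913/78210 = 0.8539 V.
Stage 2 is itself unloaded: V_out = V_mid × R4/(R3+R4) = 0.8539 × 42200/42760 = 0.843 V.

V_out ≈ 0.843 V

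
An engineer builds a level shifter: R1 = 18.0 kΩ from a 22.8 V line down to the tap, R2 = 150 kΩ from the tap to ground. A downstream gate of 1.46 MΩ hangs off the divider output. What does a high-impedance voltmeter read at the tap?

V_out ≈ 20.1 V

The load sits in parallel with R2: R2‖R_L = (150 × 1460) / (150 + 1460) = 136.0 kΩ.
V_out = 22.8 × 136.0 / (18.0 + 136.0) = 22.8 × 136.0/154.0 = 20.1 V.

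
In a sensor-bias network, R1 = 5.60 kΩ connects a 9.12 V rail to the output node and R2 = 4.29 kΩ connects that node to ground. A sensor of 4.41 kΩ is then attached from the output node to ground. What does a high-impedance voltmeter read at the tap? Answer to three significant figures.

V_out ≈ 2.55 V

The load sits in parallel with R2: R2‖R_L = (4.29 × 4.41) / (4.29 + 4.41) = 2.175 kΩ.
V_out = 9.12 × 2.175 / (5.60 + 2.175) = 9.12 × 2.175/7.775 = 2.55 V.
(Unloaded it would have been 3.96 V.)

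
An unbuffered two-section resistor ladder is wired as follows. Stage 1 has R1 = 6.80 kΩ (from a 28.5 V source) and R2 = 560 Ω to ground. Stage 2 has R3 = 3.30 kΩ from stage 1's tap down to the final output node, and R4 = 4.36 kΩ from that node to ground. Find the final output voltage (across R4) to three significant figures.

V_out ≈ 1.16 V

Stage 2 presents R3+R4 = 7660 Ω as a load on stage 1's tap.
Stage 1's lower leg becomes R2‖(R3+R4) = 521.8 Ω, so V_mid = 28.5 × 521.8/7322 = 2.031 V.
Stage 2 is itself unloaded: V_out = V_mid × R4/(R3+R4) = 2.031 × 4360/7660 = 1.16 V.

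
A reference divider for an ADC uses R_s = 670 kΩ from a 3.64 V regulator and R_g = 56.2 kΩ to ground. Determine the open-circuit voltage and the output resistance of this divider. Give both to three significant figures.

V_th is the open-circuit tap voltage: 3.64 × 56.2/(670 + 56.2) = 0.282 V.
With the supply zeroed, R_s and R_g appear in parallel from the tap: R_th = R_s‖R_g = (670 × 56.2)/726.2 = 51.9 kΩ.

V_th = 0.282 V, R_th = 51.9 kΩ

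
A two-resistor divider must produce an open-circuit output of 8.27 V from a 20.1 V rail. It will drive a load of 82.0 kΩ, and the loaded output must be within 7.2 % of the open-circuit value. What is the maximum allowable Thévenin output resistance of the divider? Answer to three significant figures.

Loading drop = R_th/(R_th + R_L) ≤ 0.0720, so R_th ≤ R_L · ε/(1−ε) = 82.0 kΩ × 0.0720/0.9280 = 6.36 kΩ.
(Any R1, R2 with R2/(R1+R2) = 0.411 and R1‖R2 ≤ 6.36 kΩ will meet the spec.)

R_th ≤ 6.36 kΩ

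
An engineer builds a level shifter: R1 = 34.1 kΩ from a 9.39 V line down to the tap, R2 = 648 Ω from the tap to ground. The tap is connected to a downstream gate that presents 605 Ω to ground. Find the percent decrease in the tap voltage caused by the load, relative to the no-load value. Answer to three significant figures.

51.2 %

The divider's output (Thévenin) resistance is R1‖R2 = 635.9 Ω.
Fractional drop under load = R_th/(R_th + R_L) = 635.9 / (635.9 + 605) = 0.5125.
So the output falls by 51.2 %.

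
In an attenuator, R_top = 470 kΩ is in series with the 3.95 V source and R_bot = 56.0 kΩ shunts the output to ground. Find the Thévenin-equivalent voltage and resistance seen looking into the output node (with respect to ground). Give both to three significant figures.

V_th = 0.421 V, R_th = 50.0 kΩ

V_th is the open-circuit tap voltage: 3.95 × 56.0/(470 + 56.0) = 0.421 V.
With the supply zeroed, R_top and R_bot appear in parallel from the tap: R_th = R_top‖R_bot = (470 × 56.0)/526.0 = 50.0 kΩ.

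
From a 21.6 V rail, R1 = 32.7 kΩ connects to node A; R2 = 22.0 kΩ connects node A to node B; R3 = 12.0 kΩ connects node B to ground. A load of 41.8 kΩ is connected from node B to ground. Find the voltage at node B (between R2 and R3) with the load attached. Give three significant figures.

V ≈ 3.15 V

At node B, R3 is in parallel with the load: R3‖R_L = 9.323 kΩ.
Below node A the resistance is R2 + (R3‖R_L) = 31.32 kΩ, so V_A = 21.6 × 31.32/64.02 = 10.57 V.
Then V_B = V_A × (R3‖R_L)/(R2 + R3‖R_L) = 10.57 × 9.323/31.32 = 3.15 V.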